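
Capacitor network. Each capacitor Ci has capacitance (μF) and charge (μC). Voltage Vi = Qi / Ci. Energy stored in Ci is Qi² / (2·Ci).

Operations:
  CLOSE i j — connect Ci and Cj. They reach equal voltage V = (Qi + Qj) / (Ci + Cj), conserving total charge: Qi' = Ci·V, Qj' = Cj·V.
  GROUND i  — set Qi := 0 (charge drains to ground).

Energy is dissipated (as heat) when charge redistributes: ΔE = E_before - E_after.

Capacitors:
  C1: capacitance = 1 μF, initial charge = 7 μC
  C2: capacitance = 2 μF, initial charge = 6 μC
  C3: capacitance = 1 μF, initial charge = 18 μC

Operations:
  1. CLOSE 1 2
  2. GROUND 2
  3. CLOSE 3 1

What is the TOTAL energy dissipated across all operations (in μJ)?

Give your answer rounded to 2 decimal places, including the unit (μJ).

Answer: 70.81 μJ

Derivation:
Initial: C1(1μF, Q=7μC, V=7.00V), C2(2μF, Q=6μC, V=3.00V), C3(1μF, Q=18μC, V=18.00V)
Op 1: CLOSE 1-2: Q_total=13.00, C_total=3.00, V=4.33; Q1=4.33, Q2=8.67; dissipated=5.333
Op 2: GROUND 2: Q2=0; energy lost=18.778
Op 3: CLOSE 3-1: Q_total=22.33, C_total=2.00, V=11.17; Q3=11.17, Q1=11.17; dissipated=46.694
Total dissipated: 70.806 μJ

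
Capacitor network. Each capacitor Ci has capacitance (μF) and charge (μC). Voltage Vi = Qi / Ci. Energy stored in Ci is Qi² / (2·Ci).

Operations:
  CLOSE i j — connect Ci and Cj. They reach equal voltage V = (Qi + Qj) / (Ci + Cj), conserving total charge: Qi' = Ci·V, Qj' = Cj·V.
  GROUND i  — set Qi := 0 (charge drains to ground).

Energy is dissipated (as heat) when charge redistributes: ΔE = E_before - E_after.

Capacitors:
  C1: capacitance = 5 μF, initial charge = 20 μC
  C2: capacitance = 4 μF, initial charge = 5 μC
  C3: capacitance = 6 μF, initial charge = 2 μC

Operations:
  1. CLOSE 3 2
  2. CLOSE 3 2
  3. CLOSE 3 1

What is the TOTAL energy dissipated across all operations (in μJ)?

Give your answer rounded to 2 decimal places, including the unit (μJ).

Answer: 15.86 μJ

Derivation:
Initial: C1(5μF, Q=20μC, V=4.00V), C2(4μF, Q=5μC, V=1.25V), C3(6μF, Q=2μC, V=0.33V)
Op 1: CLOSE 3-2: Q_total=7.00, C_total=10.00, V=0.70; Q3=4.20, Q2=2.80; dissipated=1.008
Op 2: CLOSE 3-2: Q_total=7.00, C_total=10.00, V=0.70; Q3=4.20, Q2=2.80; dissipated=0.000
Op 3: CLOSE 3-1: Q_total=24.20, C_total=11.00, V=2.20; Q3=13.20, Q1=11.00; dissipated=14.850
Total dissipated: 15.858 μJ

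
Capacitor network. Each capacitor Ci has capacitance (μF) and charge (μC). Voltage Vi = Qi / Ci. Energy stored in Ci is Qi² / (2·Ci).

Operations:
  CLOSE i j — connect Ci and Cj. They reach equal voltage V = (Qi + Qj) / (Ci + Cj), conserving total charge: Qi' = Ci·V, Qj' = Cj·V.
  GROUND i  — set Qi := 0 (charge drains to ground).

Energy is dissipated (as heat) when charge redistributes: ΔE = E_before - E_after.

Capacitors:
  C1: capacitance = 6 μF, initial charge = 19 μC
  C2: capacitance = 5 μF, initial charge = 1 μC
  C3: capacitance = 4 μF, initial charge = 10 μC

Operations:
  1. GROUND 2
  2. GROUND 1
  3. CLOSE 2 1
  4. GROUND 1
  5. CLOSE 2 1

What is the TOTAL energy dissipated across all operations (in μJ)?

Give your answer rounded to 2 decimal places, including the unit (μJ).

Initial: C1(6μF, Q=19μC, V=3.17V), C2(5μF, Q=1μC, V=0.20V), C3(4μF, Q=10μC, V=2.50V)
Op 1: GROUND 2: Q2=0; energy lost=0.100
Op 2: GROUND 1: Q1=0; energy lost=30.083
Op 3: CLOSE 2-1: Q_total=0.00, C_total=11.00, V=0.00; Q2=0.00, Q1=0.00; dissipated=0.000
Op 4: GROUND 1: Q1=0; energy lost=0.000
Op 5: CLOSE 2-1: Q_total=0.00, C_total=11.00, V=0.00; Q2=0.00, Q1=0.00; dissipated=0.000
Total dissipated: 30.183 μJ

Answer: 30.18 μJ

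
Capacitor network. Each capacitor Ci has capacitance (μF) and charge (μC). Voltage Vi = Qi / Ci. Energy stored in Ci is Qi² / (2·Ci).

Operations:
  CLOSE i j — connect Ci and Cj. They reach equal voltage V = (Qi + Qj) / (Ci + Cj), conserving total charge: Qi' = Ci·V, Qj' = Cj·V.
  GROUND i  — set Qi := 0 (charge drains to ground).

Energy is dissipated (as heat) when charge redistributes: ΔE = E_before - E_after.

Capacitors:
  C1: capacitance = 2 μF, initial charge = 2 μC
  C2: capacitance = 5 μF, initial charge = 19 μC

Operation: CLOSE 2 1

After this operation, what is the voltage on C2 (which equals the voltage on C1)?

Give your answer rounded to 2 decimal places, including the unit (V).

Answer: 3.00 V

Derivation:
Initial: C1(2μF, Q=2μC, V=1.00V), C2(5μF, Q=19μC, V=3.80V)
Op 1: CLOSE 2-1: Q_total=21.00, C_total=7.00, V=3.00; Q2=15.00, Q1=6.00; dissipated=5.600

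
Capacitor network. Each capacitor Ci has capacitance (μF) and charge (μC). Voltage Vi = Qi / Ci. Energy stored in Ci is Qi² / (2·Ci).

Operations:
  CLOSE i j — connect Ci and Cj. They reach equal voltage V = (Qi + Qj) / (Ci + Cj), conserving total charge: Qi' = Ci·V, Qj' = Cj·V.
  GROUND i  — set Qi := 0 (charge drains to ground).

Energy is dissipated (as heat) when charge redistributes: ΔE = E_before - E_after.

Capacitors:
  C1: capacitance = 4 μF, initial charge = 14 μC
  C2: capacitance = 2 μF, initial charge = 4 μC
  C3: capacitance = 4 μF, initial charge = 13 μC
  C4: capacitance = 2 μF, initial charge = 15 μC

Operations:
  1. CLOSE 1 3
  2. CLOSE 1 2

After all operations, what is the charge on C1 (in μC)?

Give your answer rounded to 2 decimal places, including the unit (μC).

Initial: C1(4μF, Q=14μC, V=3.50V), C2(2μF, Q=4μC, V=2.00V), C3(4μF, Q=13μC, V=3.25V), C4(2μF, Q=15μC, V=7.50V)
Op 1: CLOSE 1-3: Q_total=27.00, C_total=8.00, V=3.38; Q1=13.50, Q3=13.50; dissipated=0.062
Op 2: CLOSE 1-2: Q_total=17.50, C_total=6.00, V=2.92; Q1=11.67, Q2=5.83; dissipated=1.260
Final charges: Q1=11.67, Q2=5.83, Q3=13.50, Q4=15.00

Answer: 11.67 μC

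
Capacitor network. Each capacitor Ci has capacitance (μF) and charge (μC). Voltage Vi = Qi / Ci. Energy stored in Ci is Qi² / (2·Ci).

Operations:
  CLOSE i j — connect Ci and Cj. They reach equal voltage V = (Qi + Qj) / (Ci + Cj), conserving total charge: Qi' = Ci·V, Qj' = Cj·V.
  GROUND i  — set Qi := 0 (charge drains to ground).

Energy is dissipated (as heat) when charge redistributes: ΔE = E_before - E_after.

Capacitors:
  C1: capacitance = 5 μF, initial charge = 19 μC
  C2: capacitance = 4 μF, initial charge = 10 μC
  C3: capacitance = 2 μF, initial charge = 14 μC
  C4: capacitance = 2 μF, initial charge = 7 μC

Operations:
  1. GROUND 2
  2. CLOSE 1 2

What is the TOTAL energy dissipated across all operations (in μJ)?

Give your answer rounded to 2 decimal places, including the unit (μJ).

Answer: 28.54 μJ

Derivation:
Initial: C1(5μF, Q=19μC, V=3.80V), C2(4μF, Q=10μC, V=2.50V), C3(2μF, Q=14μC, V=7.00V), C4(2μF, Q=7μC, V=3.50V)
Op 1: GROUND 2: Q2=0; energy lost=12.500
Op 2: CLOSE 1-2: Q_total=19.00, C_total=9.00, V=2.11; Q1=10.56, Q2=8.44; dissipated=16.044
Total dissipated: 28.544 μJ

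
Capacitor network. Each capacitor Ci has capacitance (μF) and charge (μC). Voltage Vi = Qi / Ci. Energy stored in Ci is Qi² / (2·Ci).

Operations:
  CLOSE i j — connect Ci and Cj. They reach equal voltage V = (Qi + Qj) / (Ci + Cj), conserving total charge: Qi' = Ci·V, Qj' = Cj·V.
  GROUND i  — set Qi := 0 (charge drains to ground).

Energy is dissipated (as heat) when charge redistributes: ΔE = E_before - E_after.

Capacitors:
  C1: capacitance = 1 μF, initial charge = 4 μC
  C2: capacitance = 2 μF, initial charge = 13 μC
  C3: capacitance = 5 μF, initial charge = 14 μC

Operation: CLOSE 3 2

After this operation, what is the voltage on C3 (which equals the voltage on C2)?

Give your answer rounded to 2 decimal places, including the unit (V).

Initial: C1(1μF, Q=4μC, V=4.00V), C2(2μF, Q=13μC, V=6.50V), C3(5μF, Q=14μC, V=2.80V)
Op 1: CLOSE 3-2: Q_total=27.00, C_total=7.00, V=3.86; Q3=19.29, Q2=7.71; dissipated=9.779

Answer: 3.86 V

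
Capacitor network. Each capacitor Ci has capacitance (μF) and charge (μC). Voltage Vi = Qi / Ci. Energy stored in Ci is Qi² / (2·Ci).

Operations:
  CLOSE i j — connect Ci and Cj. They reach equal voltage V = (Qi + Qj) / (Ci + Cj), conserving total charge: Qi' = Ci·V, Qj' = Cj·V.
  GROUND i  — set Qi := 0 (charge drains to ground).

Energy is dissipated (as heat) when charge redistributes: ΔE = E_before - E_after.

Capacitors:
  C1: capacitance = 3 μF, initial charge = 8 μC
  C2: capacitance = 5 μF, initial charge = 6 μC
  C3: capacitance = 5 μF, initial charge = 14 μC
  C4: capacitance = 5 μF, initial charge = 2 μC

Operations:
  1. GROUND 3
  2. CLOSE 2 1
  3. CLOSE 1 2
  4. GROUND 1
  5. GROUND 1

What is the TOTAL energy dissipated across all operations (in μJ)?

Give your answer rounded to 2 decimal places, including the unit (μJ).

Initial: C1(3μF, Q=8μC, V=2.67V), C2(5μF, Q=6μC, V=1.20V), C3(5μF, Q=14μC, V=2.80V), C4(5μF, Q=2μC, V=0.40V)
Op 1: GROUND 3: Q3=0; energy lost=19.600
Op 2: CLOSE 2-1: Q_total=14.00, C_total=8.00, V=1.75; Q2=8.75, Q1=5.25; dissipated=2.017
Op 3: CLOSE 1-2: Q_total=14.00, C_total=8.00, V=1.75; Q1=5.25, Q2=8.75; dissipated=0.000
Op 4: GROUND 1: Q1=0; energy lost=4.594
Op 5: GROUND 1: Q1=0; energy lost=0.000
Total dissipated: 26.210 μJ

Answer: 26.21 μJ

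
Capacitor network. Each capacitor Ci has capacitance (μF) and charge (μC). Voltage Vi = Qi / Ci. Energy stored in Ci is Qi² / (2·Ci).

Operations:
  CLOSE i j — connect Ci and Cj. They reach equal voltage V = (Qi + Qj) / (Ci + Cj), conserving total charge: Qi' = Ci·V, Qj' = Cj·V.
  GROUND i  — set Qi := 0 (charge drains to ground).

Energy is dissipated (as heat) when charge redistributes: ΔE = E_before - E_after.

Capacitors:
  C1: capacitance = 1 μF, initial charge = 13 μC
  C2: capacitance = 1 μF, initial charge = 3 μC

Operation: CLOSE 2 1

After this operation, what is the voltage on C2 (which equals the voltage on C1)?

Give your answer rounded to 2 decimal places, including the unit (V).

Initial: C1(1μF, Q=13μC, V=13.00V), C2(1μF, Q=3μC, V=3.00V)
Op 1: CLOSE 2-1: Q_total=16.00, C_total=2.00, V=8.00; Q2=8.00, Q1=8.00; dissipated=25.000

Answer: 8.00 V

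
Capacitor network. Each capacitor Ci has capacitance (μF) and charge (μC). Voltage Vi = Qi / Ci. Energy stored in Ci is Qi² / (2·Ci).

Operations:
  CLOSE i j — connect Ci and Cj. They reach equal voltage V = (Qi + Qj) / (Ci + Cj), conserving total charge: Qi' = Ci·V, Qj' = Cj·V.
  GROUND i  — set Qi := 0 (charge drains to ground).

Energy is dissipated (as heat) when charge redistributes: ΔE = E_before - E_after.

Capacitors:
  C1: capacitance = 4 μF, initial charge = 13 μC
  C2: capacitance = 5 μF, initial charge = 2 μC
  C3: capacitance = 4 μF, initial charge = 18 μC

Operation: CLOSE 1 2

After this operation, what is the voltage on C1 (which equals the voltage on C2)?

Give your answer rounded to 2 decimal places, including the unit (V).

Initial: C1(4μF, Q=13μC, V=3.25V), C2(5μF, Q=2μC, V=0.40V), C3(4μF, Q=18μC, V=4.50V)
Op 1: CLOSE 1-2: Q_total=15.00, C_total=9.00, V=1.67; Q1=6.67, Q2=8.33; dissipated=9.025

Answer: 1.67 V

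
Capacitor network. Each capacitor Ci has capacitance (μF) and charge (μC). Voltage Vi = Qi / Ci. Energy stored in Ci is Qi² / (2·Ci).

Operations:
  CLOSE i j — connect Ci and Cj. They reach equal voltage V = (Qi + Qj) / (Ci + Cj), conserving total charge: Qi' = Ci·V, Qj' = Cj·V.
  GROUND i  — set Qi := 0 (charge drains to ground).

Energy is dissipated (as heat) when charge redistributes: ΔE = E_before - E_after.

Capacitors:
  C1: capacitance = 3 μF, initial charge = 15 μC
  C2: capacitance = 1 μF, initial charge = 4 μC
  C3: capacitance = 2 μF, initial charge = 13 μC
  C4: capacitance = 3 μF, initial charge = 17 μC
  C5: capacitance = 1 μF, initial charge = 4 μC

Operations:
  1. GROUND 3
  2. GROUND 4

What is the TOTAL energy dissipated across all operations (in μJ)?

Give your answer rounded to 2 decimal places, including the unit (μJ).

Initial: C1(3μF, Q=15μC, V=5.00V), C2(1μF, Q=4μC, V=4.00V), C3(2μF, Q=13μC, V=6.50V), C4(3μF, Q=17μC, V=5.67V), C5(1μF, Q=4μC, V=4.00V)
Op 1: GROUND 3: Q3=0; energy lost=42.250
Op 2: GROUND 4: Q4=0; energy lost=48.167
Total dissipated: 90.417 μJ

Answer: 90.42 μJ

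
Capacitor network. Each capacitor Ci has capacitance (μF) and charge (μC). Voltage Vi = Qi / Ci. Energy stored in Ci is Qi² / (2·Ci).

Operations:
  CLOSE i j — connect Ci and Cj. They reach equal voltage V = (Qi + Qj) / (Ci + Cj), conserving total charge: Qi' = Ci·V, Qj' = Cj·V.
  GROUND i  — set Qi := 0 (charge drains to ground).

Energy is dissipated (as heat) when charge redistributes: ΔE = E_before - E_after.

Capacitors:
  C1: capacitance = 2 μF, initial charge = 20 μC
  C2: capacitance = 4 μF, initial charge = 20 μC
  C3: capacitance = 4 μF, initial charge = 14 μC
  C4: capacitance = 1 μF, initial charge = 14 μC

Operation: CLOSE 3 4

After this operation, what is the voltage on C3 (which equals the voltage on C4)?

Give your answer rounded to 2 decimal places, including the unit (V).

Answer: 5.60 V

Derivation:
Initial: C1(2μF, Q=20μC, V=10.00V), C2(4μF, Q=20μC, V=5.00V), C3(4μF, Q=14μC, V=3.50V), C4(1μF, Q=14μC, V=14.00V)
Op 1: CLOSE 3-4: Q_total=28.00, C_total=5.00, V=5.60; Q3=22.40, Q4=5.60; dissipated=44.100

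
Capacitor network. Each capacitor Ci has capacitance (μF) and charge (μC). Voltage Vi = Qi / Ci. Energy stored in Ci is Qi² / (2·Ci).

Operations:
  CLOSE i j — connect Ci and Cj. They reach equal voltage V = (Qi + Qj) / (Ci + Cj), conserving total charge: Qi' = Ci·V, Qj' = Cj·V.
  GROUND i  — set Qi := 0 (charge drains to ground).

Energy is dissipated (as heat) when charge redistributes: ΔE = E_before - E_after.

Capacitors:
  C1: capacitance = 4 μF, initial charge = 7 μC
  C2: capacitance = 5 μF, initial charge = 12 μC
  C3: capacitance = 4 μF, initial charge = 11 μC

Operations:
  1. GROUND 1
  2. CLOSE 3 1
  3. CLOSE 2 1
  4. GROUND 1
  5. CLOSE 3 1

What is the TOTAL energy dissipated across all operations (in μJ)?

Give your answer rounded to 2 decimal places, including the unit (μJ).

Initial: C1(4μF, Q=7μC, V=1.75V), C2(5μF, Q=12μC, V=2.40V), C3(4μF, Q=11μC, V=2.75V)
Op 1: GROUND 1: Q1=0; energy lost=6.125
Op 2: CLOSE 3-1: Q_total=11.00, C_total=8.00, V=1.38; Q3=5.50, Q1=5.50; dissipated=7.562
Op 3: CLOSE 2-1: Q_total=17.50, C_total=9.00, V=1.94; Q2=9.72, Q1=7.78; dissipated=1.167
Op 4: GROUND 1: Q1=0; energy lost=7.562
Op 5: CLOSE 3-1: Q_total=5.50, C_total=8.00, V=0.69; Q3=2.75, Q1=2.75; dissipated=1.891
Total dissipated: 24.307 μJ

Answer: 24.31 μJ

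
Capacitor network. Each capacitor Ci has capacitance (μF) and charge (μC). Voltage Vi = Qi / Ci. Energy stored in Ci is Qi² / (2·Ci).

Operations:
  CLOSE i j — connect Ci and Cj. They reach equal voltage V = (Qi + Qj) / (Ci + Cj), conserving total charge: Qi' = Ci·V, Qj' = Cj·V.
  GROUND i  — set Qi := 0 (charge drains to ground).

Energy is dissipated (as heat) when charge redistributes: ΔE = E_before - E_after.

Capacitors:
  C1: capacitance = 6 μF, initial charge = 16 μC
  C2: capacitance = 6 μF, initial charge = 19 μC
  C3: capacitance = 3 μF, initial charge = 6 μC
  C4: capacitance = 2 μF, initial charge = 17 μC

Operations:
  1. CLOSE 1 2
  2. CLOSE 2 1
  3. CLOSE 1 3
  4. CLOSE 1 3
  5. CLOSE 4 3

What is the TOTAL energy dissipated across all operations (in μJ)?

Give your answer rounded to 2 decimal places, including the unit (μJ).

Answer: 22.02 μJ

Derivation:
Initial: C1(6μF, Q=16μC, V=2.67V), C2(6μF, Q=19μC, V=3.17V), C3(3μF, Q=6μC, V=2.00V), C4(2μF, Q=17μC, V=8.50V)
Op 1: CLOSE 1-2: Q_total=35.00, C_total=12.00, V=2.92; Q1=17.50, Q2=17.50; dissipated=0.375
Op 2: CLOSE 2-1: Q_total=35.00, C_total=12.00, V=2.92; Q2=17.50, Q1=17.50; dissipated=0.000
Op 3: CLOSE 1-3: Q_total=23.50, C_total=9.00, V=2.61; Q1=15.67, Q3=7.83; dissipated=0.840
Op 4: CLOSE 1-3: Q_total=23.50, C_total=9.00, V=2.61; Q1=15.67, Q3=7.83; dissipated=0.000
Op 5: CLOSE 4-3: Q_total=24.83, C_total=5.00, V=4.97; Q4=9.93, Q3=14.90; dissipated=20.807
Total dissipated: 22.023 μJ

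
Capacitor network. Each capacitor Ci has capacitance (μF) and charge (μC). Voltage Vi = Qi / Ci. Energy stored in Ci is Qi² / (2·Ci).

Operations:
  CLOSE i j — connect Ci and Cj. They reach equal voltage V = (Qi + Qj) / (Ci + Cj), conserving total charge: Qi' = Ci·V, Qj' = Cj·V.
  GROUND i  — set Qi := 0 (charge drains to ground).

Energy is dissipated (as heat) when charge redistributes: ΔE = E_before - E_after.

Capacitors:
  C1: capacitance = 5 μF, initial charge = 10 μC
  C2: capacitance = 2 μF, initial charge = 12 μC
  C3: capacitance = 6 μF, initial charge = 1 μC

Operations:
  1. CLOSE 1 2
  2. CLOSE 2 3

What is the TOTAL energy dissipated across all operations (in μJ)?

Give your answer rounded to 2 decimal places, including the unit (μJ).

Initial: C1(5μF, Q=10μC, V=2.00V), C2(2μF, Q=12μC, V=6.00V), C3(6μF, Q=1μC, V=0.17V)
Op 1: CLOSE 1-2: Q_total=22.00, C_total=7.00, V=3.14; Q1=15.71, Q2=6.29; dissipated=11.429
Op 2: CLOSE 2-3: Q_total=7.29, C_total=8.00, V=0.91; Q2=1.82, Q3=5.46; dissipated=6.643
Total dissipated: 18.072 μJ

Answer: 18.07 μJ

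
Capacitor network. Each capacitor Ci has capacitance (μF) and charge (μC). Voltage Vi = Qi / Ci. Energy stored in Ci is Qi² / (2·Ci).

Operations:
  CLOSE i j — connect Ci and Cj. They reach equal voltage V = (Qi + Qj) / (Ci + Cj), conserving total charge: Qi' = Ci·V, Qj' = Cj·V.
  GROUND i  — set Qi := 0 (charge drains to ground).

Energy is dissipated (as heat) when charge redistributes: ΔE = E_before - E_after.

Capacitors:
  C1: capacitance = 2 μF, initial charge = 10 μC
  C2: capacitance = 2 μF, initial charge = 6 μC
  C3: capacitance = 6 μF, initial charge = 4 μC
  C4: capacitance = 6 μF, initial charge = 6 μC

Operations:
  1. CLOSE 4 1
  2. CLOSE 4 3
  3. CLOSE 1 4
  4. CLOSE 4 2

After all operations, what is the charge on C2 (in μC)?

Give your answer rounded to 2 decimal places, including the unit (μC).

Answer: 3.75 μC

Derivation:
Initial: C1(2μF, Q=10μC, V=5.00V), C2(2μF, Q=6μC, V=3.00V), C3(6μF, Q=4μC, V=0.67V), C4(6μF, Q=6μC, V=1.00V)
Op 1: CLOSE 4-1: Q_total=16.00, C_total=8.00, V=2.00; Q4=12.00, Q1=4.00; dissipated=12.000
Op 2: CLOSE 4-3: Q_total=16.00, C_total=12.00, V=1.33; Q4=8.00, Q3=8.00; dissipated=2.667
Op 3: CLOSE 1-4: Q_total=12.00, C_total=8.00, V=1.50; Q1=3.00, Q4=9.00; dissipated=0.333
Op 4: CLOSE 4-2: Q_total=15.00, C_total=8.00, V=1.88; Q4=11.25, Q2=3.75; dissipated=1.688
Final charges: Q1=3.00, Q2=3.75, Q3=8.00, Q4=11.25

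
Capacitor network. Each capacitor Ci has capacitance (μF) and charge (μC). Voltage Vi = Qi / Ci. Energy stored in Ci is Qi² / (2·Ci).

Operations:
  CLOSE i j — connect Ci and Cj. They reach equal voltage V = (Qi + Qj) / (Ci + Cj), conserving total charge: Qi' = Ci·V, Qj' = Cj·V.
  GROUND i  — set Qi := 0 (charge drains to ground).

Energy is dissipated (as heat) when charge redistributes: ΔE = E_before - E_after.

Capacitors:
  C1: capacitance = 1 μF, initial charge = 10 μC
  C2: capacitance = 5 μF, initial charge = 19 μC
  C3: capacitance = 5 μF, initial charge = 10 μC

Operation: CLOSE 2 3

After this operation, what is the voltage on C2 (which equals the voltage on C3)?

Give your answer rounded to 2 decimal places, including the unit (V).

Answer: 2.90 V

Derivation:
Initial: C1(1μF, Q=10μC, V=10.00V), C2(5μF, Q=19μC, V=3.80V), C3(5μF, Q=10μC, V=2.00V)
Op 1: CLOSE 2-3: Q_total=29.00, C_total=10.00, V=2.90; Q2=14.50, Q3=14.50; dissipated=4.050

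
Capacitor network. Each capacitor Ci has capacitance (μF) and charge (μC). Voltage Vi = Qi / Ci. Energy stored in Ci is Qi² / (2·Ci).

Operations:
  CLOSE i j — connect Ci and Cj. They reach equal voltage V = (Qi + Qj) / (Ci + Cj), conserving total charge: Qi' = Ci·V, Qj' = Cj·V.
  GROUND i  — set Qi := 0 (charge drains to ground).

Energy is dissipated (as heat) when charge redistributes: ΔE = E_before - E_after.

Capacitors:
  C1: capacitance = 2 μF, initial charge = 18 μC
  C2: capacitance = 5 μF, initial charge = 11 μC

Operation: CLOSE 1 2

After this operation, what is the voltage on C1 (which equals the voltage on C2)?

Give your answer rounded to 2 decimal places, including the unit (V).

Answer: 4.14 V

Derivation:
Initial: C1(2μF, Q=18μC, V=9.00V), C2(5μF, Q=11μC, V=2.20V)
Op 1: CLOSE 1-2: Q_total=29.00, C_total=7.00, V=4.14; Q1=8.29, Q2=20.71; dissipated=33.029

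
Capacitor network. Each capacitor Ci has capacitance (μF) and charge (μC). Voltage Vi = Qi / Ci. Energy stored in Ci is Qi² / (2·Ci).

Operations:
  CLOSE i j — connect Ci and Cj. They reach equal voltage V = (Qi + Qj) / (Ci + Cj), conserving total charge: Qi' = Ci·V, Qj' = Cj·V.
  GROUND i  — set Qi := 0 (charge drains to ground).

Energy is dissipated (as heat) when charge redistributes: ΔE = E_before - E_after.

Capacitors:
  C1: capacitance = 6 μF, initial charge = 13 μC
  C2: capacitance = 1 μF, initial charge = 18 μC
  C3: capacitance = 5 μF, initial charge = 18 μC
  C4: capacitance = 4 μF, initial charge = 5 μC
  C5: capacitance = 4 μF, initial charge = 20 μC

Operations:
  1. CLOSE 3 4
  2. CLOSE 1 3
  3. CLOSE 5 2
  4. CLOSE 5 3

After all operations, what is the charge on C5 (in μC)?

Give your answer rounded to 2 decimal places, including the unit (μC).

Initial: C1(6μF, Q=13μC, V=2.17V), C2(1μF, Q=18μC, V=18.00V), C3(5μF, Q=18μC, V=3.60V), C4(4μF, Q=5μC, V=1.25V), C5(4μF, Q=20μC, V=5.00V)
Op 1: CLOSE 3-4: Q_total=23.00, C_total=9.00, V=2.56; Q3=12.78, Q4=10.22; dissipated=6.136
Op 2: CLOSE 1-3: Q_total=25.78, C_total=11.00, V=2.34; Q1=14.06, Q3=11.72; dissipated=0.206
Op 3: CLOSE 5-2: Q_total=38.00, C_total=5.00, V=7.60; Q5=30.40, Q2=7.60; dissipated=67.600
Op 4: CLOSE 5-3: Q_total=42.12, C_total=9.00, V=4.68; Q5=18.72, Q3=23.40; dissipated=30.702
Final charges: Q1=14.06, Q2=7.60, Q3=23.40, Q4=10.22, Q5=18.72

Answer: 18.72 μC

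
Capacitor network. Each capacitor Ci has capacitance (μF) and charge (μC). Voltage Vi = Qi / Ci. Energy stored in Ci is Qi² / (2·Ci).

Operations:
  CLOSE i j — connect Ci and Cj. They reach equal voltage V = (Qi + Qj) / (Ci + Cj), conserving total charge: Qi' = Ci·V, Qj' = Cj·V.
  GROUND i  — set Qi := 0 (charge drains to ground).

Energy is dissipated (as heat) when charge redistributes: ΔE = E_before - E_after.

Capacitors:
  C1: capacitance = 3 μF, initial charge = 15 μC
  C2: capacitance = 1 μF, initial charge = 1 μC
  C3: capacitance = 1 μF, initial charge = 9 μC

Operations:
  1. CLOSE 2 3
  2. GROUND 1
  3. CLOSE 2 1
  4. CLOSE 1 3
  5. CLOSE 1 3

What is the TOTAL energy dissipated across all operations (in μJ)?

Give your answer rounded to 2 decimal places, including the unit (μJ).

Initial: C1(3μF, Q=15μC, V=5.00V), C2(1μF, Q=1μC, V=1.00V), C3(1μF, Q=9μC, V=9.00V)
Op 1: CLOSE 2-3: Q_total=10.00, C_total=2.00, V=5.00; Q2=5.00, Q3=5.00; dissipated=16.000
Op 2: GROUND 1: Q1=0; energy lost=37.500
Op 3: CLOSE 2-1: Q_total=5.00, C_total=4.00, V=1.25; Q2=1.25, Q1=3.75; dissipated=9.375
Op 4: CLOSE 1-3: Q_total=8.75, C_total=4.00, V=2.19; Q1=6.56, Q3=2.19; dissipated=5.273
Op 5: CLOSE 1-3: Q_total=8.75, C_total=4.00, V=2.19; Q1=6.56, Q3=2.19; dissipated=0.000
Total dissipated: 68.148 μJ

Answer: 68.15 μJ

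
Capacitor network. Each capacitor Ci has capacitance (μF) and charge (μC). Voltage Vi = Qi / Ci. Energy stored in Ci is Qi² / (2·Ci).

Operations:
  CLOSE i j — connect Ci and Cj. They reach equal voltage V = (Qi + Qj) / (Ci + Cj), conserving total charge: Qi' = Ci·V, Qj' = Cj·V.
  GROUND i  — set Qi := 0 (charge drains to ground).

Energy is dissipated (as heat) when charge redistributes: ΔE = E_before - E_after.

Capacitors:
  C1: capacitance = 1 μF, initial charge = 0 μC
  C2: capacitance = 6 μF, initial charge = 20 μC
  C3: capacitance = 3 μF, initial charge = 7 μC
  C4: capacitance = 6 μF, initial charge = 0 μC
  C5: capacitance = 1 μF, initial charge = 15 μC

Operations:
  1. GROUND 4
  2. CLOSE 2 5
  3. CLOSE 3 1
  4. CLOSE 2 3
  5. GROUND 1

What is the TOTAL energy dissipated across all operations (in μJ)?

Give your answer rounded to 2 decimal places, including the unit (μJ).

Answer: 72.47 μJ

Derivation:
Initial: C1(1μF, Q=0μC, V=0.00V), C2(6μF, Q=20μC, V=3.33V), C3(3μF, Q=7μC, V=2.33V), C4(6μF, Q=0μC, V=0.00V), C5(1μF, Q=15μC, V=15.00V)
Op 1: GROUND 4: Q4=0; energy lost=0.000
Op 2: CLOSE 2-5: Q_total=35.00, C_total=7.00, V=5.00; Q2=30.00, Q5=5.00; dissipated=58.333
Op 3: CLOSE 3-1: Q_total=7.00, C_total=4.00, V=1.75; Q3=5.25, Q1=1.75; dissipated=2.042
Op 4: CLOSE 2-3: Q_total=35.25, C_total=9.00, V=3.92; Q2=23.50, Q3=11.75; dissipated=10.562
Op 5: GROUND 1: Q1=0; energy lost=1.531
Total dissipated: 72.469 μJ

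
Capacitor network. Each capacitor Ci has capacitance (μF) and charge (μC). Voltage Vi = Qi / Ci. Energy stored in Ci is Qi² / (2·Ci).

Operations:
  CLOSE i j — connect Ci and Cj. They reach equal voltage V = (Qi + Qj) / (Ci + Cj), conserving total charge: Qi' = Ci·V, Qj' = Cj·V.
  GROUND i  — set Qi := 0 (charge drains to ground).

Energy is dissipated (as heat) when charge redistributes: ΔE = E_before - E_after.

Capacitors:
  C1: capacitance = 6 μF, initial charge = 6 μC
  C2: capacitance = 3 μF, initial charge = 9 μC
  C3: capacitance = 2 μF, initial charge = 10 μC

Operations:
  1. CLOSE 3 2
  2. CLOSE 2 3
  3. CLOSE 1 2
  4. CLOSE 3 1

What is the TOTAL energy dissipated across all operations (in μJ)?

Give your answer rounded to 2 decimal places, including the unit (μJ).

Answer: 12.85 μJ

Derivation:
Initial: C1(6μF, Q=6μC, V=1.00V), C2(3μF, Q=9μC, V=3.00V), C3(2μF, Q=10μC, V=5.00V)
Op 1: CLOSE 3-2: Q_total=19.00, C_total=5.00, V=3.80; Q3=7.60, Q2=11.40; dissipated=2.400
Op 2: CLOSE 2-3: Q_total=19.00, C_total=5.00, V=3.80; Q2=11.40, Q3=7.60; dissipated=0.000
Op 3: CLOSE 1-2: Q_total=17.40, C_total=9.00, V=1.93; Q1=11.60, Q2=5.80; dissipated=7.840
Op 4: CLOSE 3-1: Q_total=19.20, C_total=8.00, V=2.40; Q3=4.80, Q1=14.40; dissipated=2.613
Total dissipated: 12.853 μJ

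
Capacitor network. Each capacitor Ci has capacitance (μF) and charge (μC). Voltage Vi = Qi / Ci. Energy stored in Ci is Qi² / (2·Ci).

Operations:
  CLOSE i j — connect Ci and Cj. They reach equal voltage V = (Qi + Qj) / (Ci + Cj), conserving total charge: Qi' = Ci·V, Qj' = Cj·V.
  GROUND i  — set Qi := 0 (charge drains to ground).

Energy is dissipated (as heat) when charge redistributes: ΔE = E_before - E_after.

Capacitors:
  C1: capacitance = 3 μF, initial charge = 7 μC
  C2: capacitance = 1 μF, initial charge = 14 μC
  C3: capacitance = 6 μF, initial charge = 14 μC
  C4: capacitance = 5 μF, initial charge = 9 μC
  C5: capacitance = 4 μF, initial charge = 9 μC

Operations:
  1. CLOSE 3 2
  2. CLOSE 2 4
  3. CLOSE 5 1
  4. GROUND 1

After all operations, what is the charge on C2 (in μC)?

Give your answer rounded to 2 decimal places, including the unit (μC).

Answer: 2.17 μC

Derivation:
Initial: C1(3μF, Q=7μC, V=2.33V), C2(1μF, Q=14μC, V=14.00V), C3(6μF, Q=14μC, V=2.33V), C4(5μF, Q=9μC, V=1.80V), C5(4μF, Q=9μC, V=2.25V)
Op 1: CLOSE 3-2: Q_total=28.00, C_total=7.00, V=4.00; Q3=24.00, Q2=4.00; dissipated=58.333
Op 2: CLOSE 2-4: Q_total=13.00, C_total=6.00, V=2.17; Q2=2.17, Q4=10.83; dissipated=2.017
Op 3: CLOSE 5-1: Q_total=16.00, C_total=7.00, V=2.29; Q5=9.14, Q1=6.86; dissipated=0.006
Op 4: GROUND 1: Q1=0; energy lost=7.837
Final charges: Q1=0.00, Q2=2.17, Q3=24.00, Q4=10.83, Q5=9.14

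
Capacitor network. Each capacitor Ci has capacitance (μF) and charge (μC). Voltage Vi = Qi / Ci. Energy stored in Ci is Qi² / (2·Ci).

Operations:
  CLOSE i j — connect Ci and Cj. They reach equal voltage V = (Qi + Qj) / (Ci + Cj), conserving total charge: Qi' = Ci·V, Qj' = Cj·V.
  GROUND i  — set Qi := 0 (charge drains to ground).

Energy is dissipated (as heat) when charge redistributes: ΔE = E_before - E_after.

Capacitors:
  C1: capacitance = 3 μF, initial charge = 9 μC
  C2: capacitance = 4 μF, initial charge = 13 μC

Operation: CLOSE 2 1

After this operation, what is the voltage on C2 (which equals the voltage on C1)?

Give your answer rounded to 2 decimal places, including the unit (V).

Answer: 3.14 V

Derivation:
Initial: C1(3μF, Q=9μC, V=3.00V), C2(4μF, Q=13μC, V=3.25V)
Op 1: CLOSE 2-1: Q_total=22.00, C_total=7.00, V=3.14; Q2=12.57, Q1=9.43; dissipated=0.054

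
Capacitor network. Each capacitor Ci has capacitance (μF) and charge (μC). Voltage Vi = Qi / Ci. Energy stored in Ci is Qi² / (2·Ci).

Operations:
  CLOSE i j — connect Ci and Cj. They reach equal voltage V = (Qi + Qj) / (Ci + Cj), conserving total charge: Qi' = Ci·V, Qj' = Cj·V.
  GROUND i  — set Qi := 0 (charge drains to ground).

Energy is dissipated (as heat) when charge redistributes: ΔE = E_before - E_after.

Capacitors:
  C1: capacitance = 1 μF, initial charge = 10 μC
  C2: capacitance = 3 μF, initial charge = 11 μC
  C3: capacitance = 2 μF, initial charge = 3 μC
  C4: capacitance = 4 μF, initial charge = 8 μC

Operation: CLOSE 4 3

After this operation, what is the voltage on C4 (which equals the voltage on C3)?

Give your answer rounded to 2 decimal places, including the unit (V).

Answer: 1.83 V

Derivation:
Initial: C1(1μF, Q=10μC, V=10.00V), C2(3μF, Q=11μC, V=3.67V), C3(2μF, Q=3μC, V=1.50V), C4(4μF, Q=8μC, V=2.00V)
Op 1: CLOSE 4-3: Q_total=11.00, C_total=6.00, V=1.83; Q4=7.33, Q3=3.67; dissipated=0.167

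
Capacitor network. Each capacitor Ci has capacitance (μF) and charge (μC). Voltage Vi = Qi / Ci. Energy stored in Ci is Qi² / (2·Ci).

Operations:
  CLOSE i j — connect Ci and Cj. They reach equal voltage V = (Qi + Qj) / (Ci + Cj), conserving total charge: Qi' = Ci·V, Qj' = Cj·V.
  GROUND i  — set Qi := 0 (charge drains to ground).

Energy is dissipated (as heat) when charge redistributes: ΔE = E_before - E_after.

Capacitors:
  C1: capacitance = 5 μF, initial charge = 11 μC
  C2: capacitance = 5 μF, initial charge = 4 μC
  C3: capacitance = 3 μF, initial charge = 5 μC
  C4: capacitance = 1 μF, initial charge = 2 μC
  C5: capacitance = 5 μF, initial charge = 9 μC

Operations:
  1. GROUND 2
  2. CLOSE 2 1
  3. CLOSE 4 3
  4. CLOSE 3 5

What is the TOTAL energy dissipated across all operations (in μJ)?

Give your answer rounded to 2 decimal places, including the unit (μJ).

Answer: 7.69 μJ

Derivation:
Initial: C1(5μF, Q=11μC, V=2.20V), C2(5μF, Q=4μC, V=0.80V), C3(3μF, Q=5μC, V=1.67V), C4(1μF, Q=2μC, V=2.00V), C5(5μF, Q=9μC, V=1.80V)
Op 1: GROUND 2: Q2=0; energy lost=1.600
Op 2: CLOSE 2-1: Q_total=11.00, C_total=10.00, V=1.10; Q2=5.50, Q1=5.50; dissipated=6.050
Op 3: CLOSE 4-3: Q_total=7.00, C_total=4.00, V=1.75; Q4=1.75, Q3=5.25; dissipated=0.042
Op 4: CLOSE 3-5: Q_total=14.25, C_total=8.00, V=1.78; Q3=5.34, Q5=8.91; dissipated=0.002
Total dissipated: 7.694 μJ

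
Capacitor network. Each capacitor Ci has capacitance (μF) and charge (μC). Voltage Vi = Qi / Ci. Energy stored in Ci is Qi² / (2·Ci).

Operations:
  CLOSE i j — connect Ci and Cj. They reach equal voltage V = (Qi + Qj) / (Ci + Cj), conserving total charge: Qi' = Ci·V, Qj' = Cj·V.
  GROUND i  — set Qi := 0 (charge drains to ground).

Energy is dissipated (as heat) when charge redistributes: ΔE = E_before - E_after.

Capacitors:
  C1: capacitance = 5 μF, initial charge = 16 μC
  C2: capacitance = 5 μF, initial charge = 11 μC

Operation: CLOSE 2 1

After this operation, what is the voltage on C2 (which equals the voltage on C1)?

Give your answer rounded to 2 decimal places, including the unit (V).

Answer: 2.70 V

Derivation:
Initial: C1(5μF, Q=16μC, V=3.20V), C2(5μF, Q=11μC, V=2.20V)
Op 1: CLOSE 2-1: Q_total=27.00, C_total=10.00, V=2.70; Q2=13.50, Q1=13.50; dissipated=1.250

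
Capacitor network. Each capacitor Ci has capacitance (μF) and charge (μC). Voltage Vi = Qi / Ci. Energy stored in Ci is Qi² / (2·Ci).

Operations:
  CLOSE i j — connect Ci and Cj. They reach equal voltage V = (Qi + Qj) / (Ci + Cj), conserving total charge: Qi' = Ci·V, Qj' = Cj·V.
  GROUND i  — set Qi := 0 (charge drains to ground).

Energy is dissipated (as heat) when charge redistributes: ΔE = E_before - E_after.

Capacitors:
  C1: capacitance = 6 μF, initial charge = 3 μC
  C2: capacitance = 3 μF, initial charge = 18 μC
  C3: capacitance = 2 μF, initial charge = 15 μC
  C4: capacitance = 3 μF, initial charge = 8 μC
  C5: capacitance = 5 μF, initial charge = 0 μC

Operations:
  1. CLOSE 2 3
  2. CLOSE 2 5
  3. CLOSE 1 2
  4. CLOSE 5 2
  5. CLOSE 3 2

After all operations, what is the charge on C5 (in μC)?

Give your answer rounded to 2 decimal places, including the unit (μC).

Answer: 9.91 μC

Derivation:
Initial: C1(6μF, Q=3μC, V=0.50V), C2(3μF, Q=18μC, V=6.00V), C3(2μF, Q=15μC, V=7.50V), C4(3μF, Q=8μC, V=2.67V), C5(5μF, Q=0μC, V=0.00V)
Op 1: CLOSE 2-3: Q_total=33.00, C_total=5.00, V=6.60; Q2=19.80, Q3=13.20; dissipated=1.350
Op 2: CLOSE 2-5: Q_total=19.80, C_total=8.00, V=2.48; Q2=7.42, Q5=12.38; dissipated=40.837
Op 3: CLOSE 1-2: Q_total=10.43, C_total=9.00, V=1.16; Q1=6.95, Q2=3.48; dissipated=3.901
Op 4: CLOSE 5-2: Q_total=15.85, C_total=8.00, V=1.98; Q5=9.91, Q2=5.94; dissipated=1.625
Op 5: CLOSE 3-2: Q_total=19.14, C_total=5.00, V=3.83; Q3=7.66, Q2=11.49; dissipated=12.800
Final charges: Q1=6.95, Q2=11.49, Q3=7.66, Q4=8.00, Q5=9.91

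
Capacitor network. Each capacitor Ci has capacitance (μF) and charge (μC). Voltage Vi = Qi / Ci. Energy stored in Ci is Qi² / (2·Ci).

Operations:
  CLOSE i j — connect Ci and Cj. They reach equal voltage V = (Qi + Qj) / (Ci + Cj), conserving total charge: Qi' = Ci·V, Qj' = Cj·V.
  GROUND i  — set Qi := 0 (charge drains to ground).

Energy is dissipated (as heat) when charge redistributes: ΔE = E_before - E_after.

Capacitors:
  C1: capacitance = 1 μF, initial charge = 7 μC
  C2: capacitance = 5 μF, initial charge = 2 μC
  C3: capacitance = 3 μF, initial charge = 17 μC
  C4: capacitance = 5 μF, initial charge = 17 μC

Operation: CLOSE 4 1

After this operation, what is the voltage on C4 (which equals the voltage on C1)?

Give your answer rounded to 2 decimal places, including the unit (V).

Answer: 4.00 V

Derivation:
Initial: C1(1μF, Q=7μC, V=7.00V), C2(5μF, Q=2μC, V=0.40V), C3(3μF, Q=17μC, V=5.67V), C4(5μF, Q=17μC, V=3.40V)
Op 1: CLOSE 4-1: Q_total=24.00, C_total=6.00, V=4.00; Q4=20.00, Q1=4.00; dissipated=5.400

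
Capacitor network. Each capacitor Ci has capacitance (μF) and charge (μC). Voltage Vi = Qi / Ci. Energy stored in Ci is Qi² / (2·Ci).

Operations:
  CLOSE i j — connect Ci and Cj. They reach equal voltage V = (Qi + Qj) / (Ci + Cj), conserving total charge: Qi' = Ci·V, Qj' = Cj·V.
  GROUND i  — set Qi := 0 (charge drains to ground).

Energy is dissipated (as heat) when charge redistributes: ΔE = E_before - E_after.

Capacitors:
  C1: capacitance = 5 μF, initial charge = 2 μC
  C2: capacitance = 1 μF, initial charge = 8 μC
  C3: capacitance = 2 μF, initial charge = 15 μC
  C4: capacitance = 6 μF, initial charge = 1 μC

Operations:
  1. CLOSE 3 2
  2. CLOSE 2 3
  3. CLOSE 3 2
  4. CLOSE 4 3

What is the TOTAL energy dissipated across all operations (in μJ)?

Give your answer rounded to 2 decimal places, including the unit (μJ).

Answer: 42.27 μJ

Derivation:
Initial: C1(5μF, Q=2μC, V=0.40V), C2(1μF, Q=8μC, V=8.00V), C3(2μF, Q=15μC, V=7.50V), C4(6μF, Q=1μC, V=0.17V)
Op 1: CLOSE 3-2: Q_total=23.00, C_total=3.00, V=7.67; Q3=15.33, Q2=7.67; dissipated=0.083
Op 2: CLOSE 2-3: Q_total=23.00, C_total=3.00, V=7.67; Q2=7.67, Q3=15.33; dissipated=0.000
Op 3: CLOSE 3-2: Q_total=23.00, C_total=3.00, V=7.67; Q3=15.33, Q2=7.67; dissipated=0.000
Op 4: CLOSE 4-3: Q_total=16.33, C_total=8.00, V=2.04; Q4=12.25, Q3=4.08; dissipated=42.188
Total dissipated: 42.271 μJ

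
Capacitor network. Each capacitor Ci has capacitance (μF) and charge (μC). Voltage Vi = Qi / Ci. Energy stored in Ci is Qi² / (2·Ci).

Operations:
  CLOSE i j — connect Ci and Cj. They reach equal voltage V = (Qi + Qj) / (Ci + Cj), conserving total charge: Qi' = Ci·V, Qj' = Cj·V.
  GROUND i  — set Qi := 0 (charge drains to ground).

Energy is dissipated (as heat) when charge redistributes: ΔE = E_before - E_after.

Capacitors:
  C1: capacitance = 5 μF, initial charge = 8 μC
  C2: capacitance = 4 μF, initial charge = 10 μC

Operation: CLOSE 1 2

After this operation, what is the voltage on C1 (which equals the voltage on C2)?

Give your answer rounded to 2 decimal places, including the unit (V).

Answer: 2.00 V

Derivation:
Initial: C1(5μF, Q=8μC, V=1.60V), C2(4μF, Q=10μC, V=2.50V)
Op 1: CLOSE 1-2: Q_total=18.00, C_total=9.00, V=2.00; Q1=10.00, Q2=8.00; dissipated=0.900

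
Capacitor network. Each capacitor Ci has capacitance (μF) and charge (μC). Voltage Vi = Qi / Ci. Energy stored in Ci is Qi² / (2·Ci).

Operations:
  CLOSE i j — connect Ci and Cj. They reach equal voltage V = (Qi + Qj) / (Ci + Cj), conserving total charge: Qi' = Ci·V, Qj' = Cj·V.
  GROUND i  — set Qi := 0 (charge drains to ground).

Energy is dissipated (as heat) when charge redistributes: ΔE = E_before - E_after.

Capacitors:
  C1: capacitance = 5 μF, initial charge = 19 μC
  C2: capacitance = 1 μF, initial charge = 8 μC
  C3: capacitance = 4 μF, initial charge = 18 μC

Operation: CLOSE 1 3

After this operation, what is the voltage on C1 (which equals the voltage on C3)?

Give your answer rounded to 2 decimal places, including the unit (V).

Answer: 4.11 V

Derivation:
Initial: C1(5μF, Q=19μC, V=3.80V), C2(1μF, Q=8μC, V=8.00V), C3(4μF, Q=18μC, V=4.50V)
Op 1: CLOSE 1-3: Q_total=37.00, C_total=9.00, V=4.11; Q1=20.56, Q3=16.44; dissipated=0.544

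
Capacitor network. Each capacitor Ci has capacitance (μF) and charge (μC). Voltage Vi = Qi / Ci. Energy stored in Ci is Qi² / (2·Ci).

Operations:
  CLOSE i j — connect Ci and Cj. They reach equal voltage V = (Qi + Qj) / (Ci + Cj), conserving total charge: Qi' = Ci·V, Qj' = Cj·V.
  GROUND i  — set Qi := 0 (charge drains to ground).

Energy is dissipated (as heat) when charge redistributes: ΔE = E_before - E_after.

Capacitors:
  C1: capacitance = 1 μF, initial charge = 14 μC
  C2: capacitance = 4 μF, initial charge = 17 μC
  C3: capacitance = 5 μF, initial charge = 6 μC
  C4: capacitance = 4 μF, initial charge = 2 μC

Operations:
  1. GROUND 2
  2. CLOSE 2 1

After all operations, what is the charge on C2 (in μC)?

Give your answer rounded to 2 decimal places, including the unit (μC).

Answer: 11.20 μC

Derivation:
Initial: C1(1μF, Q=14μC, V=14.00V), C2(4μF, Q=17μC, V=4.25V), C3(5μF, Q=6μC, V=1.20V), C4(4μF, Q=2μC, V=0.50V)
Op 1: GROUND 2: Q2=0; energy lost=36.125
Op 2: CLOSE 2-1: Q_total=14.00, C_total=5.00, V=2.80; Q2=11.20, Q1=2.80; dissipated=78.400
Final charges: Q1=2.80, Q2=11.20, Q3=6.00, Q4=2.00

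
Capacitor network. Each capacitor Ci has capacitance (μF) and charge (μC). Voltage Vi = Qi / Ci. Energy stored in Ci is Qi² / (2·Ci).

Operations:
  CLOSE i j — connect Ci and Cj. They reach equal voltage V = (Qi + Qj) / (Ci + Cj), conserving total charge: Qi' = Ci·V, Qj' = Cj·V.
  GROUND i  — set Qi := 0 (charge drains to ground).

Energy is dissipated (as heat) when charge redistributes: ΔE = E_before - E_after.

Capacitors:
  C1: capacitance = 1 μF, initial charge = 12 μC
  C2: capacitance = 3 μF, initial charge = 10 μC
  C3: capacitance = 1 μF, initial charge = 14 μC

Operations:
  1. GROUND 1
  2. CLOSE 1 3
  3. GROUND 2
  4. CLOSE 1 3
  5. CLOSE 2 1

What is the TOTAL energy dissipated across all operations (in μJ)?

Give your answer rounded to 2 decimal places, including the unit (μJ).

Initial: C1(1μF, Q=12μC, V=12.00V), C2(3μF, Q=10μC, V=3.33V), C3(1μF, Q=14μC, V=14.00V)
Op 1: GROUND 1: Q1=0; energy lost=72.000
Op 2: CLOSE 1-3: Q_total=14.00, C_total=2.00, V=7.00; Q1=7.00, Q3=7.00; dissipated=49.000
Op 3: GROUND 2: Q2=0; energy lost=16.667
Op 4: CLOSE 1-3: Q_total=14.00, C_total=2.00, V=7.00; Q1=7.00, Q3=7.00; dissipated=0.000
Op 5: CLOSE 2-1: Q_total=7.00, C_total=4.00, V=1.75; Q2=5.25, Q1=1.75; dissipated=18.375
Total dissipated: 156.042 μJ

Answer: 156.04 μJ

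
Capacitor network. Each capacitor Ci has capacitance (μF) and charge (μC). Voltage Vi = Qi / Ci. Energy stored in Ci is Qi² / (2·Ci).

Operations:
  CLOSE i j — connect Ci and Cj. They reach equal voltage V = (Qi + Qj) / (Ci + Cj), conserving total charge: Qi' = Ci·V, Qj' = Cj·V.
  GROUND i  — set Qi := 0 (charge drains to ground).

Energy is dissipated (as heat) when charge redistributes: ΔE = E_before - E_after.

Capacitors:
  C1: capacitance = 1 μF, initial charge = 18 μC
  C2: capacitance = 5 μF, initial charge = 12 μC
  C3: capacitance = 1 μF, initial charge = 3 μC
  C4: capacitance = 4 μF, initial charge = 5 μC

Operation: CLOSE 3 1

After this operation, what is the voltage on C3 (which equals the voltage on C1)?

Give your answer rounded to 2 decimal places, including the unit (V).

Answer: 10.50 V

Derivation:
Initial: C1(1μF, Q=18μC, V=18.00V), C2(5μF, Q=12μC, V=2.40V), C3(1μF, Q=3μC, V=3.00V), C4(4μF, Q=5μC, V=1.25V)
Op 1: CLOSE 3-1: Q_total=21.00, C_total=2.00, V=10.50; Q3=10.50, Q1=10.50; dissipated=56.250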